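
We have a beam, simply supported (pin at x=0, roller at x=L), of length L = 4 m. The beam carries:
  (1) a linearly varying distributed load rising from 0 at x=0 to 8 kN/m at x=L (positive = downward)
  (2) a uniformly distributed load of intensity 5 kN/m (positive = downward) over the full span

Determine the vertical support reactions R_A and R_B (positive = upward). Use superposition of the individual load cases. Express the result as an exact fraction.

Load 1 — triangular load w₀=8 kN/m (0→w₀ over full span):
  R_A = w₀L/6 = 8·4/6 = 16/3 kN
  R_B = w₀L/3 = 8·4/3 = 32/3 kN
Load 2 — uniform load w=5 kN/m over full span:
  R_A = wL/2 = 5·4/2 = 10 kN
  R_B = wL/2 = 5·4/2 = 10 kN
Superposition: R_A = 46/3 kN, R_B = 62/3 kN

R_A = 46/3 kN, R_B = 62/3 kN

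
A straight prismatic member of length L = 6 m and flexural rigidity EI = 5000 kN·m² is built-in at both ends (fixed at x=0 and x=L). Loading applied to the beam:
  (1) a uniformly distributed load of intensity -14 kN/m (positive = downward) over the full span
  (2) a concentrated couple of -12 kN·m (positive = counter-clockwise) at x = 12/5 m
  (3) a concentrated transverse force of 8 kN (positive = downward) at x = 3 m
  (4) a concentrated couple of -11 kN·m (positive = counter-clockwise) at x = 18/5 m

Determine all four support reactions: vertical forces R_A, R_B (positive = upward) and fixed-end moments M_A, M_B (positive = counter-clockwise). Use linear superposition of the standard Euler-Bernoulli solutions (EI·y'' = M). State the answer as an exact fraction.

Load 1 — uniform load w=-14 kN/m over full span:
  R_A = wL/2 = (-14)·6/2 = -42 kN
  M_A = wL²/12 = (-14)·6²/12 = -42 kN·m
  R_B = wL/2 = (-14)·6/2 = -42 kN
  M_B = -wL²/12 = -(-14)·6²/12 = 42 kN·m
Load 2 — applied couple M₀=-12 kN·m at a=12/5 m (b=L-a=18/5):
  R_A = 6M₀ab/L³ = 6·(-12)·(12/5)·(18/5)/6³ = -72/25 kN
  M_A = M₀b(2a-b)/L² = (-12)·(18/5)·(2·(12/5)-(18/5))/6² = -36/25 kN·m
  R_B = -6M₀ab/L³ = -6·(-12)·(12/5)·(18/5)/6³ = 72/25 kN
  M_B = M₀a(2b-a)/L² = (-12)·(12/5)·(2·(18/5)-(12/5))/6² = -96/25 kN·m
Load 3 — point force P=8 kN at a=3 m (b=L-a=3):
  R_A = Pb²(3a+b)/L³ = 8·3²·(3·3+3)/6³ = 4 kN
  M_A = Pab²/L² = 8·3·3²/6² = 6 kN·m
  R_B = Pa²(a+3b)/L³ = 8·3²·(3+3·3)/6³ = 4 kN
  M_B = -Pa²b/L² = -8·3²·3/6² = -6 kN·m
Load 4 — applied couple M₀=-11 kN·m at a=18/5 m (b=L-a=12/5):
  R_A = 6M₀ab/L³ = 6·(-11)·(18/5)·(12/5)/6³ = -66/25 kN
  M_A = M₀b(2a-b)/L² = (-11)·(12/5)·(2·(18/5)-(12/5))/6² = -88/25 kN·m
  R_B = -6M₀ab/L³ = -6·(-11)·(18/5)·(12/5)/6³ = 66/25 kN
  M_B = M₀a(2b-a)/L² = (-11)·(18/5)·(2·(12/5)-(18/5))/6² = -33/25 kN·m
Superposition: R_A = -1088/25 kN, M_A = -1024/25 kN·m, R_B = -812/25 kN, M_B = 771/25 kN·m

R_A = -1088/25 kN, M_A = -1024/25 kN·m, R_B = -812/25 kN, M_B = 771/25 kN·m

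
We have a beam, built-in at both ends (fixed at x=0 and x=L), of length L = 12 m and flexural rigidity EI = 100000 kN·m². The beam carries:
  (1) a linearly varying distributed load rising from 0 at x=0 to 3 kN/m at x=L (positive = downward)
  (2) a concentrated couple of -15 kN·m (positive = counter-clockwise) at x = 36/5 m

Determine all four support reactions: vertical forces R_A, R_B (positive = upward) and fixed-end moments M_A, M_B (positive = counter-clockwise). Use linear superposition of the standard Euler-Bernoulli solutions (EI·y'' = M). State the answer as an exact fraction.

Load 1 — triangular load w₀=3 kN/m (0→w₀ over full span):
  R_A = 3w₀L/20 = 3·3·12/20 = 27/5 kN
  M_A = w₀L²/30 = 3·12²/30 = 72/5 kN·m
  R_B = 7w₀L/20 = 7·3·12/20 = 63/5 kN
  M_B = -w₀L²/20 = -3·12²/20 = -108/5 kN·m
Load 2 — applied couple M₀=-15 kN·m at a=36/5 m (b=L-a=24/5):
  R_A = 6M₀ab/L³ = 6·(-15)·(36/5)·(24/5)/12³ = -9/5 kN
  M_A = M₀b(2a-b)/L² = (-15)·(24/5)·(2·(36/5)-(24/5))/12² = -24/5 kN·m
  R_B = -6M₀ab/L³ = -6·(-15)·(36/5)·(24/5)/12³ = 9/5 kN
  M_B = M₀a(2b-a)/L² = (-15)·(36/5)·(2·(24/5)-(36/5))/12² = -9/5 kN·m
Superposition: R_A = 18/5 kN, M_A = 48/5 kN·m, R_B = 72/5 kN, M_B = -117/5 kN·m

R_A = 18/5 kN, M_A = 48/5 kN·m, R_B = 72/5 kN, M_B = -117/5 kN·m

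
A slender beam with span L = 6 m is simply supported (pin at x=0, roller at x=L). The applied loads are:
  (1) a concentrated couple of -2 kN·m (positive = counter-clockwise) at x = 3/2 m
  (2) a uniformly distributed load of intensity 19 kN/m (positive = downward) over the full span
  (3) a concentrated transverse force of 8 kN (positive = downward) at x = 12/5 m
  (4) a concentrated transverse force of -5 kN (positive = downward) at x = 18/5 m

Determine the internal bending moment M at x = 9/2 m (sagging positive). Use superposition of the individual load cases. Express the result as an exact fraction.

Load 1 — applied couple M₀=-2 kN·m at a=3/2 m (b=L-a=9/2):
  M_1 = M₀x/L - M₀  [x>a] = (-2)·(9/2)/6 - (-2) = 1/2 kN·m
Load 2 — uniform load w=19 kN/m over full span:
  M_2 = wx(L-x)/2 = 19·(9/2)·(6-(9/2))/2 = 513/8 kN·m
Load 3 — point force P=8 kN at a=12/5 m (b=L-a=18/5):
  M_3 = Pa(L-x)/L  [x>a] = 8·(12/5)·(6-(9/2))/6 = 24/5 kN·m
Load 4 — point force P=-5 kN at a=18/5 m (b=L-a=12/5):
  M_4 = Pa(L-x)/L  [x>a] = (-5)·(18/5)·(6-(9/2))/6 = -9/2 kN·m
Superposition: M = Σ M_i = 2597/40 kN·m ≈ 64.925000 kN·m

M(9/2) = 2597/40 kN·m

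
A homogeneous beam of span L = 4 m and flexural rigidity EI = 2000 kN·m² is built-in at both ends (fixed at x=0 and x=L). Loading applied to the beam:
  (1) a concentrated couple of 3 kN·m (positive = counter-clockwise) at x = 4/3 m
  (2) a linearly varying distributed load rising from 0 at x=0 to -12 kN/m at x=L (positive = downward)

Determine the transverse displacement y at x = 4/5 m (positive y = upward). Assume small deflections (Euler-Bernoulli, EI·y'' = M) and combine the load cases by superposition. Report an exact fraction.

Load 1 — applied couple M₀=3 kN·m at a=4/3 m (b=L-a=8/3):
  y_1 = (R_Ax³/6 - M_Ax²/2)/EI  [x≤a] with R_A=1, M_A=0 = (1·(4/5)³/6 - 0·(4/5)²/2)/2000 = 2/46875 m
Load 2 — triangular load w₀=-12 kN/m (0→w₀ over full span):
  y_2 = -w₀x²(L-x)²(x+2L)/(120LEI) = -(-12)·(4/5)²·(4-(4/5))²·((4/5)+2·4)/(120·4·2000) = 1408/1953125 m
Superposition: y = Σ y_i = 4474/5859375 m ≈ 0.000764 m

y(4/5) = 4474/5859375 m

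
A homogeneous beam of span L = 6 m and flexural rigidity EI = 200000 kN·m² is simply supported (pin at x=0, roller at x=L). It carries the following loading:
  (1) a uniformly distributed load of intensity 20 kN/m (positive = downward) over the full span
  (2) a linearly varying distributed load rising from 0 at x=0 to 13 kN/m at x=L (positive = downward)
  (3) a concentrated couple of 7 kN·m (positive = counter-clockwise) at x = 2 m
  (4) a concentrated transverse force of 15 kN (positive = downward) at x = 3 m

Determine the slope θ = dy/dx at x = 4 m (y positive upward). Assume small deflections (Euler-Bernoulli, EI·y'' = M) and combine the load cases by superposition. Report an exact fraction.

Load 1 — uniform load w=20 kN/m over full span:
  θ_1 = -w(L³-6Lx²+4x³)/(24EI) = -20·(6³-6·6·4²+4·4³)/(24·200000) = 13/30000 rad
Load 2 — triangular load w₀=13 kN/m (0→w₀ over full span):
  θ_2 = -w₀(7L⁴-30L²x²+15x⁴)/(360LEI) = -13·(7·6⁴-30·6²·4²+15·4⁴)/(360·6·200000) = 1183/9000000 rad
Load 3 — applied couple M₀=7 kN·m at a=2 m (b=L-a=4):
  θ_3 = (M₀x²/(2L)-M₀(x-a)+C₁)/EI  [x>a] with C₁=M₀(3b²-L²)/(6L)=7/3 = (7·4²/(2·6)-7·(4-2)+(7/3))/200000 = -7/600000 rad
Load 4 — point force P=15 kN at a=3 m (b=L-a=3):
  θ_4 = -Pa(2L²-6Lx+3x²+a²)/(6LEI)  [x>a] = -15·3·(2·6²-6·6·4+3·4²+3²)/(6·6·200000) = 3/32000 rad
Superposition: θ = Σ θ_i = 23287/36000000 rad ≈ 0.000647 rad

θ(4) = 23287/36000000 rad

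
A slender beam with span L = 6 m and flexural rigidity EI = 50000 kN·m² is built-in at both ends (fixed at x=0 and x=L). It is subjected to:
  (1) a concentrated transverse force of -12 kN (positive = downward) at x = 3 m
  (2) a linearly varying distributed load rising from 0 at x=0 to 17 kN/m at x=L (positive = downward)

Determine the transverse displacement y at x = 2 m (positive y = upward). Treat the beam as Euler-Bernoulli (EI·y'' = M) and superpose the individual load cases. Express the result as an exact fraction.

Load 1 — point force P=-12 kN at a=3 m (b=L-a=3):
  y_1 = -Pb²x²(3aL-(3a+b)x)/(6L³EI)  [x≤a] = -(-12)·3²·2²·(3·3·6-(3·3+3)·2)/(6·6³·50000) = 1/5000 m
Load 2 — triangular load w₀=17 kN/m (0→w₀ over full span):
  y_2 = -w₀x²(L-x)²(x+2L)/(120LEI) = -17·2²·(6-2)²·(2+2·6)/(120·6·50000) = -119/281250 m
Superposition: y = Σ y_i = -251/1125000 m ≈ -0.000223 m

y(2) = -251/1125000 m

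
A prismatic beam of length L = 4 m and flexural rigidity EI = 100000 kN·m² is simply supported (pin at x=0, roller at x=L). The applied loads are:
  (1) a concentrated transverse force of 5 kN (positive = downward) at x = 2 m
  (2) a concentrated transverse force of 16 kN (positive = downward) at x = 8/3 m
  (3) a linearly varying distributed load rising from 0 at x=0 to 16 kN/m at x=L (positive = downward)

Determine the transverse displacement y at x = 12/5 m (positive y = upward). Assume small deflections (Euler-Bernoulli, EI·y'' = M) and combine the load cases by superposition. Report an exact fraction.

y(12/5) = -2647843/5273437500 m

Load 1 — point force P=5 kN at a=2 m (b=L-a=2):
  y_1 = -Pa(L-x)(2Lx-a²-x²)/(6LEI)  [x>a] = -5·2·(4-(12/5))·(2·4·(12/5)-2²-(12/5)²)/(6·4·100000) = -59/937500 m
Load 2 — point force P=16 kN at a=8/3 m (b=L-a=4/3):
  y_2 = -Pbx(L²-b²-x²)/(6LEI)  [x≤a] = -16·(4/3)·(12/5)·(4²-(4/3)²-(12/5)²)/(6·4·100000) = -1904/10546875 m
Load 3 — triangular load w₀=16 kN/m (0→w₀ over full span):
  y_3 = -w₀x(7L⁴-10L²x²+3x⁴)/(360LEI) = -16·(12/5)·(7·4⁴-10·4²·(12/5)²+3·(12/5)⁴)/(360·4·100000) = -37888/146484375 m
Superposition: y = Σ y_i = -2647843/5273437500 m ≈ -0.000502 m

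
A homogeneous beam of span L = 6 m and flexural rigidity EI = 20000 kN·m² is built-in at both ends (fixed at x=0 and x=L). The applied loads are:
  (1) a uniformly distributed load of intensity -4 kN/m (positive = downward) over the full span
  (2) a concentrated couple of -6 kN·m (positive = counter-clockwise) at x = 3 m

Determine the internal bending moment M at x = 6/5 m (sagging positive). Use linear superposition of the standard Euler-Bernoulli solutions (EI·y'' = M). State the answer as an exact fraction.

M(6/5) = 9/50 kN·m

Load 1 — uniform load w=-4 kN/m over full span:
  M_1 = wLx/2 - wL²/12 - wx²/2 = (-4)·6·(6/5)/2 - (-4)·6²/12 - (-4)·(6/5)²/2 = 12/25 kN·m
Load 2 — applied couple M₀=-6 kN·m at a=3 m (b=L-a=3):
  M_2 = R_Ax - M_A  [x≤a] with R_A=-3/2, M_A=-3/2 = (-3/2)·(6/5) - (-3/2) = -3/10 kN·m
Superposition: M = Σ M_i = 9/50 kN·m ≈ 0.180000 kN·m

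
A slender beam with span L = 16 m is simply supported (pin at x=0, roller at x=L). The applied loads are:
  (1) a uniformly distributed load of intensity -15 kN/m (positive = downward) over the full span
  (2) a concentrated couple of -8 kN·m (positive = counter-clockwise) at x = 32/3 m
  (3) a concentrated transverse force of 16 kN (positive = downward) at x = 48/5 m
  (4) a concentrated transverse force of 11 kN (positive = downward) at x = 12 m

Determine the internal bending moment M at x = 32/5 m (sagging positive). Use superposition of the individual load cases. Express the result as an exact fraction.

M(32/5) = -10136/25 kN·m

Load 1 — uniform load w=-15 kN/m over full span:
  M_1 = wx(L-x)/2 = (-15)·(32/5)·(16-(32/5))/2 = -2304/5 kN·m
Load 2 — applied couple M₀=-8 kN·m at a=32/3 m (b=L-a=16/3):
  M_2 = M₀x/L  [x≤a] = (-8)·(32/5)/16 = -16/5 kN·m
Load 3 — point force P=16 kN at a=48/5 m (b=L-a=32/5):
  M_3 = Pbx/L  [x≤a] = 16·(32/5)·(32/5)/16 = 1024/25 kN·m
Load 4 — point force P=11 kN at a=12 m (b=L-a=4):
  M_4 = Pbx/L  [x≤a] = 11·4·(32/5)/16 = 88/5 kN·m
Superposition: M = Σ M_i = -10136/25 kN·m ≈ -405.440000 kN·m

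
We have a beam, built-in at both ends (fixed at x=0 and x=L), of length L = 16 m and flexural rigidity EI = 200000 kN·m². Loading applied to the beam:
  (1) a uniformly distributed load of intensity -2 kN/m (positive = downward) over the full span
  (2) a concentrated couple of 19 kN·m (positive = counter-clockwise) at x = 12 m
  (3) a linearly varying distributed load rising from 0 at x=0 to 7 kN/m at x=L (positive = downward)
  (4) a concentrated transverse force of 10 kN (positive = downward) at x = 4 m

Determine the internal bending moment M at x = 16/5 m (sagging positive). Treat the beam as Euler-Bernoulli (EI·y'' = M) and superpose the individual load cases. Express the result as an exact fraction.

M(16/5) = -7637/2000 kN·m

Load 1 — uniform load w=-2 kN/m over full span:
  M_1 = wLx/2 - wL²/12 - wx²/2 = (-2)·16·(16/5)/2 - (-2)·16²/12 - (-2)·(16/5)²/2 = 128/75 kN·m
Load 2 — applied couple M₀=19 kN·m at a=12 m (b=L-a=4):
  M_2 = R_Ax - M_A  [x≤a] with R_A=171/128, M_A=95/16 = (171/128)·(16/5) - (95/16) = -133/80 kN·m
Load 3 — triangular load w₀=7 kN/m (0→w₀ over full span):
  M_3 = 3w₀Lx/20 - w₀L²/30 - w₀x³/(6L) = 3·7·16·(16/5)/20 - 7·16²/30 - 7·(16/5)³/(6·16) = -3136/375 kN·m
Load 4 — point force P=10 kN at a=4 m (b=L-a=12):
  M_4 = Pb²(3a+b)x/L³ - Pab²/L²  [x≤a] = 10·12²·(3·4+12)·(16/5)/16³ - 10·4·12²/16² = 9/2 kN·m
Superposition: M = Σ M_i = -7637/2000 kN·m ≈ -3.818500 kN·m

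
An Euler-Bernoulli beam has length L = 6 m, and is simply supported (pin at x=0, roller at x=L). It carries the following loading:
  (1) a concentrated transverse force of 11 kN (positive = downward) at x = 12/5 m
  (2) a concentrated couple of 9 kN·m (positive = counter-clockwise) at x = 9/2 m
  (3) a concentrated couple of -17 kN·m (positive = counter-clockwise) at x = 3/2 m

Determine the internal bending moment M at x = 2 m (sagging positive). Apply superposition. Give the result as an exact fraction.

M(2) = 413/15 kN·m

Load 1 — point force P=11 kN at a=12/5 m (b=L-a=18/5):
  M_1 = Pbx/L  [x≤a] = 11·(18/5)·2/6 = 66/5 kN·m
Load 2 — applied couple M₀=9 kN·m at a=9/2 m (b=L-a=3/2):
  M_2 = M₀x/L  [x≤a] = 9·2/6 = 3 kN·m
Load 3 — applied couple M₀=-17 kN·m at a=3/2 m (b=L-a=9/2):
  M_3 = M₀x/L - M₀  [x>a] = (-17)·2/6 - (-17) = 34/3 kN·m
Superposition: M = Σ M_i = 413/15 kN·m ≈ 27.533333 kN·m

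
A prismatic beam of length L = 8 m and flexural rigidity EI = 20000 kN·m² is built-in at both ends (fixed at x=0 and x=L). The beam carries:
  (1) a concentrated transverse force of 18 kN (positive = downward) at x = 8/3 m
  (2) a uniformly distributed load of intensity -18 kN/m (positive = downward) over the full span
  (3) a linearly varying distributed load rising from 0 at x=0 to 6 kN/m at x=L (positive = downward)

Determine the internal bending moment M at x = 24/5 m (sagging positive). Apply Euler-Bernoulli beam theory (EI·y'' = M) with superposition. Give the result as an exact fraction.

M(24/5) = -11264/375 kN·m

Load 1 — point force P=18 kN at a=8/3 m (b=L-a=16/3):
  M_1 = Pa²(a+3b)(L-x)/L³ - Pa²b/L²  [x>a] = 18·(8/3)²·((8/3)+3·(16/3))·(8-(24/5))/8³ - 18·(8/3)²·(16/3)/8² = 64/15 kN·m
Load 2 — uniform load w=-18 kN/m over full span:
  M_2 = wLx/2 - wL²/12 - wx²/2 = (-18)·8·(24/5)/2 - (-18)·8²/12 - (-18)·(24/5)²/2 = -1056/25 kN·m
Load 3 — triangular load w₀=6 kN/m (0→w₀ over full span):
  M_3 = 3w₀Lx/20 - w₀L²/30 - w₀x³/(6L) = 3·6·8·(24/5)/20 - 6·8²/30 - 6·(24/5)³/(6·8) = 992/125 kN·m
Superposition: M = Σ M_i = -11264/375 kN·m ≈ -30.037333 kN·m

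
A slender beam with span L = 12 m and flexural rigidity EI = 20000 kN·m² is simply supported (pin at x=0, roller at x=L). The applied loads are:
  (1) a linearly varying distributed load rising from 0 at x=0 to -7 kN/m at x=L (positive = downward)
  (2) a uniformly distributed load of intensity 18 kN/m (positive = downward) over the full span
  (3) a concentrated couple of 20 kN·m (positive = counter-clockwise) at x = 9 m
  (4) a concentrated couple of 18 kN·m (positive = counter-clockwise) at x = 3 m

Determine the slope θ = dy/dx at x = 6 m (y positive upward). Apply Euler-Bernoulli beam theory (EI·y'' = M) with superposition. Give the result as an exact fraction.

θ(6) = 199/400000 rad

Load 1 — triangular load w₀=-7 kN/m (0→w₀ over full span):
  θ_1 = -w₀(7L⁴-30L²x²+15x⁴)/(360LEI) = -(-7)·(7·12⁴-30·12²·6²+15·6⁴)/(360·12·20000) = 147/200000 rad
Load 2 — uniform load w=18 kN/m over full span:
  θ_2 = -w(L³-6Lx²+4x³)/(24EI) = -18·(12³-6·12·6²+4·6³)/(24·20000) = 0 rad
Load 3 — applied couple M₀=20 kN·m at a=9 m (b=L-a=3):
  θ_3 = (M₀x²/(2L)+C₁)/EI  [x≤a] with C₁=M₀(3b²-L²)/(6L)=-65/2 = (20·6²/(2·12)+(-65/2))/20000 = -1/8000 rad
Load 4 — applied couple M₀=18 kN·m at a=3 m (b=L-a=9):
  θ_4 = (M₀x²/(2L)-M₀(x-a)+C₁)/EI  [x>a] with C₁=M₀(3b²-L²)/(6L)=99/4 = (18·6²/(2·12)-18·(6-3)+(99/4))/20000 = -9/80000 rad
Superposition: θ = Σ θ_i = 199/400000 rad ≈ 0.000498 rad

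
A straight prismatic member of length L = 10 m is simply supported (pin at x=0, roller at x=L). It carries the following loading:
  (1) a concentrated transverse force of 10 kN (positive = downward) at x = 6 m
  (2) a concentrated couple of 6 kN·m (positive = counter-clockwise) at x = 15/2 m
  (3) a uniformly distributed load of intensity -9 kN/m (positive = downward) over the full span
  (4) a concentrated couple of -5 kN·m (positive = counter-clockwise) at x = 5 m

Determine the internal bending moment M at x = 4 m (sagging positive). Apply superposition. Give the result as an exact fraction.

M(4) = -458/5 kN·m

Load 1 — point force P=10 kN at a=6 m (b=L-a=4):
  M_1 = Pbx/L  [x≤a] = 10·4·4/10 = 16 kN·m
Load 2 — applied couple M₀=6 kN·m at a=15/2 m (b=L-a=5/2):
  M_2 = M₀x/L  [x≤a] = 6·4/10 = 12/5 kN·m
Load 3 — uniform load w=-9 kN/m over full span:
  M_3 = wx(L-x)/2 = (-9)·4·(10-4)/2 = -108 kN·m
Load 4 — applied couple M₀=-5 kN·m at a=5 m (b=L-a=5):
  M_4 = M₀x/L  [x≤a] = (-5)·4/10 = -2 kN·m
Superposition: M = Σ M_i = -458/5 kN·m ≈ -91.600000 kN·m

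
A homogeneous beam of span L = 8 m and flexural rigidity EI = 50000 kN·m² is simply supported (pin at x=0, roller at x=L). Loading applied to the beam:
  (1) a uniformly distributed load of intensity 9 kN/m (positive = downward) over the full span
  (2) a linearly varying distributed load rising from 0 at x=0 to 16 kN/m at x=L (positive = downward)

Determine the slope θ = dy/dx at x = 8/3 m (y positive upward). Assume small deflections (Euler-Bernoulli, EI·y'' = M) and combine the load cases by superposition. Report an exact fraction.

θ(8/3) = -13676/3796875 rad

Load 1 — uniform load w=9 kN/m over full span:
  θ_1 = -w(L³-6Lx²+4x³)/(24EI) = -9·(8³-6·8·(8/3)²+4·(8/3)³)/(24·50000) = -52/28125 rad
Load 2 — triangular load w₀=16 kN/m (0→w₀ over full span):
  θ_2 = -w₀(7L⁴-30L²x²+15x⁴)/(360LEI) = -16·(7·8⁴-30·8²·(8/3)²+15·(8/3)⁴)/(360·8·50000) = -6656/3796875 rad
Superposition: θ = Σ θ_i = -13676/3796875 rad ≈ -0.003602 rad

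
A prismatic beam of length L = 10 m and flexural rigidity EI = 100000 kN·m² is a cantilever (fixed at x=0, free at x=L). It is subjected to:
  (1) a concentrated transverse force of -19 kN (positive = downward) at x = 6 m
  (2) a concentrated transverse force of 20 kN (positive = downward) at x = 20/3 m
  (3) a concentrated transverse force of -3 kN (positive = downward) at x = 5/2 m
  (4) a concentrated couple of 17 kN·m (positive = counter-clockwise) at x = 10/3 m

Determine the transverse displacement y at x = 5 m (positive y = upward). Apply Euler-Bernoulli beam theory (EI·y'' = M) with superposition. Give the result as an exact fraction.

y(5) = 41/576000 m

Load 1 — point force P=-19 kN at a=6 m (b=L-a=4):
  y_1 = -Px²(3a-x)/(6EI)  [x≤a] = -(-19)·5²·(3·6-5)/(6·100000) = 247/24000 m
Load 2 — point force P=20 kN at a=20/3 m (b=L-a=10/3):
  y_2 = -Px²(3a-x)/(6EI)  [x≤a] = -20·5²·(3·(20/3)-5)/(6·100000) = -1/80 m
Load 3 — point force P=-3 kN at a=5/2 m (b=L-a=15/2):
  y_3 = -Pa²(3x-a)/(6EI)  [x>a] = -(-3)·(5/2)²·(3·5-(5/2))/(6·100000) = 1/2560 m
Load 4 — applied couple M₀=17 kN·m at a=10/3 m (b=L-a=20/3):
  y_4 = M₀a(2x-a)/(2EI)  [x>a] = 17·(10/3)·(2·5-(10/3))/(2·100000) = 17/9000 m
Superposition: y = Σ y_i = 41/576000 m ≈ 0.000071 m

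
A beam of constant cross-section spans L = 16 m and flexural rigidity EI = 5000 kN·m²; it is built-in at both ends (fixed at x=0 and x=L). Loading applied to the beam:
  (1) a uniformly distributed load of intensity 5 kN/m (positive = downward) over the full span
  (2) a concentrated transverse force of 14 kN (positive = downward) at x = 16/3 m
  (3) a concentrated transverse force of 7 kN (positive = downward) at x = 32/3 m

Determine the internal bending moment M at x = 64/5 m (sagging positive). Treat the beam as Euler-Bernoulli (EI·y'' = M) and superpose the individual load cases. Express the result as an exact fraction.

Load 1 — uniform load w=5 kN/m over full span:
  M_1 = wLx/2 - wL²/12 - wx²/2 = 5·16·(64/5)/2 - 5·16²/12 - 5·(64/5)²/2 = -64/15 kN·m
Load 2 — point force P=14 kN at a=16/3 m (b=L-a=32/3):
  M_2 = Pa²(a+3b)(L-x)/L³ - Pa²b/L²  [x>a] = 14·(16/3)²·((16/3)+3·(32/3))·(16-(64/5))/16³ - 14·(16/3)²·(32/3)/16² = -224/45 kN·m
Load 3 — point force P=7 kN at a=32/3 m (b=L-a=16/3):
  M_3 = Pa²(a+3b)(L-x)/L³ - Pa²b/L²  [x>a] = 7·(32/3)²·((32/3)+3·(16/3))·(16-(64/5))/16³ - 7·(32/3)²·(16/3)/16² = 0 kN·m
Superposition: M = Σ M_i = -416/45 kN·m ≈ -9.244444 kN·m

M(64/5) = -416/45 kN·m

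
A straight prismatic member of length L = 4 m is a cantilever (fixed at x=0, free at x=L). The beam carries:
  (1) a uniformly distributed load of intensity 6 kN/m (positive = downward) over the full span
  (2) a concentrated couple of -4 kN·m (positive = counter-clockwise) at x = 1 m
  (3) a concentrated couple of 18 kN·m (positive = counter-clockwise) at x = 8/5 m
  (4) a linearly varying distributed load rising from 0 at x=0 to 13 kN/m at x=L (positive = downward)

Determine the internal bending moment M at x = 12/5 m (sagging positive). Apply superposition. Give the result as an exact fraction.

M(12/5) = -8288/375 kN·m

Load 1 — uniform load w=6 kN/m over full span:
  M_1 = -w(L-x)²/2 = -6·(4-(12/5))²/2 = -192/25 kN·m
Load 2 — applied couple M₀=-4 kN·m at a=1 m (b=L-a=3):
  M_2 = 0  [x>a] = 0 kN·m
Load 3 — applied couple M₀=18 kN·m at a=8/5 m (b=L-a=12/5):
  M_3 = 0  [x>a] = 0 kN·m
Load 4 — triangular load w₀=13 kN/m (0→w₀ over full span):
  M_4 = w₀Lx/2 - w₀L²/3 - w₀x³/(6L) = 13·4·(12/5)/2 - 13·4²/3 - 13·(12/5)³/(6·4) = -5408/375 kN·m
Superposition: M = Σ M_i = -8288/375 kN·m ≈ -22.101333 kN·m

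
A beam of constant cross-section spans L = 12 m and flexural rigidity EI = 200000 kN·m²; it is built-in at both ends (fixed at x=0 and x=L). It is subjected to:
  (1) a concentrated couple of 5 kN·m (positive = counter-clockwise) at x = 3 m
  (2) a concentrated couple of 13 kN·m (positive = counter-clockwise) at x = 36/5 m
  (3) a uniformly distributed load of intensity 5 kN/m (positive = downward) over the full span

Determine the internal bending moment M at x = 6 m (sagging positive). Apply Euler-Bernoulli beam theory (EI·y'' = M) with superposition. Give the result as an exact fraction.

Load 1 — applied couple M₀=5 kN·m at a=3 m (b=L-a=9):
  M_1 = R_Ax - M_A - M₀  [x>a] with R_A=15/32, M_A=-15/16 = (15/32)·6 - (-15/16) - 5 = -5/4 kN·m
Load 2 — applied couple M₀=13 kN·m at a=36/5 m (b=L-a=24/5):
  M_2 = R_Ax - M_A  [x≤a] with R_A=39/25, M_A=104/25 = (39/25)·6 - (104/25) = 26/5 kN·m
Load 3 — uniform load w=5 kN/m over full span:
  M_3 = wLx/2 - wL²/12 - wx²/2 = 5·12·6/2 - 5·12²/12 - 5·6²/2 = 30 kN·m
Superposition: M = Σ M_i = 679/20 kN·m ≈ 33.950000 kN·m

M(6) = 679/20 kN·m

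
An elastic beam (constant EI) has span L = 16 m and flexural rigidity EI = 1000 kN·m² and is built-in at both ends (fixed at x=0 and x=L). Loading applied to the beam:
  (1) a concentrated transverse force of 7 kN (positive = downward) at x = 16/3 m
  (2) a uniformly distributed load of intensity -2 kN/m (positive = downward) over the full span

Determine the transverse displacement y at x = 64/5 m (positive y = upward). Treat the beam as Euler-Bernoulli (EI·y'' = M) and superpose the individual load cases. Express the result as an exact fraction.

y(64/5) = 678656/6328125 m

Load 1 — point force P=7 kN at a=16/3 m (b=L-a=32/3):
  y_1 = -Pa²(L-x)²(3bL-(3b+a)(L-x))/(6L³EI)  [x>a] = -7·(16/3)²·(16-(64/5))²·(3·(32/3)·16-(3·(32/3)+(16/3))·(16-(64/5)))/(6·16³·1000) = -41216/1265625 m
Load 2 — uniform load w=-2 kN/m over full span:
  y_2 = -wx²(L-x)²/(24EI) = -(-2)·(64/5)²·(16-(64/5))²/(24·1000) = 32768/234375 m
Superposition: y = Σ y_i = 678656/6328125 m ≈ 0.107244 m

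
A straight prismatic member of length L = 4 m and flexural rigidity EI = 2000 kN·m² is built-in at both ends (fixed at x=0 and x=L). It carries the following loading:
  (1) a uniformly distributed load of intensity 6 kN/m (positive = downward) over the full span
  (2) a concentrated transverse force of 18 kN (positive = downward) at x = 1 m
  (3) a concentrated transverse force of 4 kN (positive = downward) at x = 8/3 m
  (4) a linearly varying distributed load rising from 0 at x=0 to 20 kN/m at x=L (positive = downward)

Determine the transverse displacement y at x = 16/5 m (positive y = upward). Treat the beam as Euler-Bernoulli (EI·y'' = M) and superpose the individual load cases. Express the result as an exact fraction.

y(16/5) = -1529489/506250000 m

Load 1 — uniform load w=6 kN/m over full span:
  y_1 = -wx²(L-x)²/(24EI) = -6·(16/5)²·(4-(16/5))²/(24·2000) = -64/78125 m
Load 2 — point force P=18 kN at a=1 m (b=L-a=3):
  y_2 = -Pa²(L-x)²(3bL-(3b+a)(L-x))/(6L³EI)  [x>a] = -18·1²·(4-(16/5))²·(3·3·4-(3·3+1)·(4-(16/5)))/(6·4³·2000) = -21/50000 m
Load 3 — point force P=4 kN at a=8/3 m (b=L-a=4/3):
  y_3 = -Pa²(L-x)²(3bL-(3b+a)(L-x))/(6L³EI)  [x>a] = -4·(8/3)²·(4-(16/5))²·(3·(4/3)·4-(3·(4/3)+(8/3))·(4-(16/5)))/(6·4³·2000) = -64/253125 m
Load 4 — triangular load w₀=20 kN/m (0→w₀ over full span):
  y_4 = -w₀x²(L-x)²(x+2L)/(120LEI) = -20·(16/5)²·(4-(16/5))²·((16/5)+2·4)/(120·4·2000) = -1792/1171875 m
Superposition: y = Σ y_i = -1529489/506250000 m ≈ -0.003021 m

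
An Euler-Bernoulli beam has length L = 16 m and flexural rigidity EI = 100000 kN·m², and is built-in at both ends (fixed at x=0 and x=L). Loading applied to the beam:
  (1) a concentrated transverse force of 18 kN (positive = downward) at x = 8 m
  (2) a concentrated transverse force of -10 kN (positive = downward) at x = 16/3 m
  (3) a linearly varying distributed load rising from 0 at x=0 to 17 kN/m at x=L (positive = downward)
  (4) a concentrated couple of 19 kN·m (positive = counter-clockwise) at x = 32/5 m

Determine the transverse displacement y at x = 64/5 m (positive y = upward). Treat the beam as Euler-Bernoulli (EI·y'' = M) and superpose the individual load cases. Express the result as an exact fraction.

Load 1 — point force P=18 kN at a=8 m (b=L-a=8):
  y_1 = -Pa²(L-x)²(3bL-(3b+a)(L-x))/(6L³EI)  [x>a] = -18·8²·(16-(64/5))²·(3·8·16-(3·8+8)·(16-(64/5)))/(6·16³·100000) = -528/390625 m
Load 2 — point force P=-10 kN at a=16/3 m (b=L-a=32/3):
  y_2 = -Pa²(L-x)²(3bL-(3b+a)(L-x))/(6L³EI)  [x>a] = -(-10)·(16/3)²·(16-(64/5))²·(3·(32/3)·16-(3·(32/3)+(16/3))·(16-(64/5)))/(6·16³·100000) = 2944/6328125 m
Load 3 — triangular load w₀=17 kN/m (0→w₀ over full span):
  y_3 = -w₀x²(L-x)²(x+2L)/(120LEI) = -17·(64/5)²·(16-(64/5))²·((64/5)+2·16)/(120·16·100000) = -974848/146484375 m
Load 4 — applied couple M₀=19 kN·m at a=32/5 m (b=L-a=48/5):
  y_4 = (R_Ax³/6 - M_Ax²/2 - M₀(x-a)²/2)/EI  [x>a] with R_A=171/100, M_A=57/25 = ((171/100)·(64/5)³/6 - (57/25)·(64/5)²/2 - 19·((64/5)-(32/5))²/2)/100000 = 2128/9765625 m
Superposition: y = Σ y_i = -28965056/3955078125 m ≈ -0.007324 m

y(64/5) = -28965056/3955078125 m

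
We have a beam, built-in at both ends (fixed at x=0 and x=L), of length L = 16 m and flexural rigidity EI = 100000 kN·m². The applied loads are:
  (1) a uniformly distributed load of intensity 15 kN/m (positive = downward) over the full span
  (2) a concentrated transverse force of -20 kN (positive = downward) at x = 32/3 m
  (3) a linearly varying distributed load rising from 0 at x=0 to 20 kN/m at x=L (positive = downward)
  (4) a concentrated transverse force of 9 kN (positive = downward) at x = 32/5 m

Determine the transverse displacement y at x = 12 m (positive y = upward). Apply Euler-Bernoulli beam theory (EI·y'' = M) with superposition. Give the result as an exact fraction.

Load 1 — uniform load w=15 kN/m over full span:
  y_1 = -wx²(L-x)²/(24EI) = -15·12²·(16-12)²/(24·100000) = -9/625 m
Load 2 — point force P=-20 kN at a=32/3 m (b=L-a=16/3):
  y_2 = -Pa²(L-x)²(3bL-(3b+a)(L-x))/(6L³EI)  [x>a] = -(-20)·(32/3)²·(16-12)²·(3·(16/3)·16-(3·(16/3)+(32/3))·(16-12))/(6·16³·100000) = 112/50625 m
Load 3 — triangular load w₀=20 kN/m (0→w₀ over full span):
  y_3 = -w₀x²(L-x)²(x+2L)/(120LEI) = -20·12²·(16-12)²·(12+2·16)/(120·16·100000) = -33/3125 m
Load 4 — point force P=9 kN at a=32/5 m (b=L-a=48/5):
  y_4 = -Pa²(L-x)²(3bL-(3b+a)(L-x))/(6L³EI)  [x>a] = -9·(32/5)²·(16-12)²·(3·(48/5)·16-(3·(48/5)+(32/5))·(16-12))/(6·16³·100000) = -12/15625 m
Superposition: y = Σ y_i = -29762/1265625 m ≈ -0.023516 m

y(12) = -29762/1265625 m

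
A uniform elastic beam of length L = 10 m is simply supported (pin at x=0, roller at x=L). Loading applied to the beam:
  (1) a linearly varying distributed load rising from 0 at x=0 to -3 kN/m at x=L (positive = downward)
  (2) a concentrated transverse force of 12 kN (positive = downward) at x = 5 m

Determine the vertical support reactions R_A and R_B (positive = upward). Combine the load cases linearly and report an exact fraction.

Load 1 — triangular load w₀=-3 kN/m (0→w₀ over full span):
  R_A = w₀L/6 = (-3)·10/6 = -5 kN
  R_B = w₀L/3 = (-3)·10/3 = -10 kN
Load 2 — point force P=12 kN at a=5 m (b=L-a=5):
  R_A = Pb/L = 12·5/10 = 6 kN
  R_B = Pa/L = 12·5/10 = 6 kN
Superposition: R_A = 1 kN, R_B = -4 kN

R_A = 1 kN, R_B = -4 kN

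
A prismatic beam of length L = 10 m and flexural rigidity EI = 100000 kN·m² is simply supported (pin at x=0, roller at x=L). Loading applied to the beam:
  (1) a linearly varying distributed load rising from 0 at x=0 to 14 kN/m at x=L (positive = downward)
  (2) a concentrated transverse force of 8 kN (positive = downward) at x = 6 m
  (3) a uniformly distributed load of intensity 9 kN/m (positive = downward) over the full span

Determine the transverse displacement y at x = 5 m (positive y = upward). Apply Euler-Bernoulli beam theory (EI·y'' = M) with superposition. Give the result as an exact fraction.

y(5) = -3361/150000 m

Load 1 — triangular load w₀=14 kN/m (0→w₀ over full span):
  y_1 = -w₀x(7L⁴-10L²x²+3x⁴)/(360LEI) = -14·5·(7·10⁴-10·10²·5²+3·5⁴)/(360·10·100000) = -7/768 m
Load 2 — point force P=8 kN at a=6 m (b=L-a=4):
  y_2 = -Pbx(L²-b²-x²)/(6LEI)  [x≤a] = -8·4·5·(10²-4²-5²)/(6·10·100000) = -59/37500 m
Load 3 — uniform load w=9 kN/m over full span:
  y_3 = -wx(L³-2Lx²+x³)/(24EI) = -9·5·(10³-2·10·5²+5³)/(24·100000) = -3/256 m
Superposition: y = Σ y_i = -3361/150000 m ≈ -0.022407 m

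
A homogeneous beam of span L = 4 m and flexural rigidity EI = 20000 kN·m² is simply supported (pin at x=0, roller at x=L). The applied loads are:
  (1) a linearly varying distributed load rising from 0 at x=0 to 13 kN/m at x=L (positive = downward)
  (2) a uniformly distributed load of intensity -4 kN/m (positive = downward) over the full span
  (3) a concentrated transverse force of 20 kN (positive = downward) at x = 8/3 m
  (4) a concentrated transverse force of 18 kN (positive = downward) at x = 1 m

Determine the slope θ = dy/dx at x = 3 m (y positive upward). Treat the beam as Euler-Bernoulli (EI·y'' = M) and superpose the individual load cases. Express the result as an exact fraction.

θ(3) = 344821/259200000 rad

Load 1 — triangular load w₀=13 kN/m (0→w₀ over full span):
  θ_1 = -w₀(7L⁴-30L²x²+15x⁴)/(360LEI) = -13·(7·4⁴-30·4²·3²+15·3⁴)/(360·4·20000) = 17069/28800000 rad
Load 2 — uniform load w=-4 kN/m over full span:
  θ_2 = -w(L³-6Lx²+4x³)/(24EI) = -(-4)·(4³-6·4·3²+4·3³)/(24·20000) = -11/30000 rad
Load 3 — point force P=20 kN at a=8/3 m (b=L-a=4/3):
  θ_3 = -Pa(2L²-6Lx+3x²+a²)/(6LEI)  [x>a] = -20·(8/3)·(2·4²-6·4·3+3·3²+(8/3)²)/(6·4·20000) = 53/81000 rad
Load 4 — point force P=18 kN at a=1 m (b=L-a=3):
  θ_4 = -Pa(2L²-6Lx+3x²+a²)/(6LEI)  [x>a] = -18·1·(2·4²-6·4·3+3·3²+1²)/(6·4·20000) = 9/20000 rad
Superposition: θ = Σ θ_i = 344821/259200000 rad ≈ 0.001330 rad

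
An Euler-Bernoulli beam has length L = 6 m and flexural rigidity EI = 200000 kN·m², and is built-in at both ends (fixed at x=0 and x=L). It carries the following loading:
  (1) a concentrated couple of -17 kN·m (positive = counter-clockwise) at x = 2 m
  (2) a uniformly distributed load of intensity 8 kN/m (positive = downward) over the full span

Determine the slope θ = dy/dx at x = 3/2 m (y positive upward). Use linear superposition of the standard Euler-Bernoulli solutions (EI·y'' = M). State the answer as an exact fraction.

Load 1 — applied couple M₀=-17 kN·m at a=2 m (b=L-a=4):
  θ_1 = (R_Ax²/2 - M_Ax)/EI  [x≤a] with R_A=-34/9, M_A=0 = ((-34/9)·(3/2)²/2 - 0·(3/2))/200000 = -17/800000 rad
Load 2 — uniform load w=8 kN/m over full span:
  θ_2 = -wx(L-x)(L-2x)/(12EI) = -8·(3/2)·(6-(3/2))·(6-2·(3/2))/(12·200000) = -27/400000 rad
Superposition: θ = Σ θ_i = -71/800000 rad ≈ -0.000089 rad

θ(3/2) = -71/800000 rad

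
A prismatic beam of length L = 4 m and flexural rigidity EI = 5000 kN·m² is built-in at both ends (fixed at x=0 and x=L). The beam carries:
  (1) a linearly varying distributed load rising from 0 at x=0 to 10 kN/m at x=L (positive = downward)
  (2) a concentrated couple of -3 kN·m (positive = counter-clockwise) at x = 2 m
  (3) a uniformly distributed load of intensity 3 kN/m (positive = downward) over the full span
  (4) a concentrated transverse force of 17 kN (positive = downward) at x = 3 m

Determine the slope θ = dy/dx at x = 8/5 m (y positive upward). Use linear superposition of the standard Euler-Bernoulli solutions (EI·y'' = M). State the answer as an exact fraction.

Load 1 — triangular load w₀=10 kN/m (0→w₀ over full span):
  θ_1 = -w₀(2x(L-x)(L-2x)(x+2L)+x²(L-x)²)/(120LEI) = -10·(2·(8/5)·(4-(8/5))·(4-2·(8/5))·((8/5)+2·4)+(8/5)²·(4-(8/5))²)/(120·4·5000) = -24/78125 rad
Load 2 — applied couple M₀=-3 kN·m at a=2 m (b=L-a=2):
  θ_2 = (R_Ax²/2 - M_Ax)/EI  [x≤a] with R_A=-9/8, M_A=-3/4 = ((-9/8)·(8/5)²/2 - (-3/4)·(8/5))/5000 = -3/62500 rad
Load 3 — uniform load w=3 kN/m over full span:
  θ_3 = -wx(L-x)(L-2x)/(12EI) = -3·(8/5)·(4-(8/5))·(4-2·(8/5))/(12·5000) = -12/78125 rad
Load 4 — point force P=17 kN at a=3 m (b=L-a=1):
  θ_4 = -Pb²x(2aL-(3a+b)x)/(2L³EI)  [x≤a] = -17·1²·(8/5)·(2·3·4-(3·3+1)·(8/5))/(2·4³·5000) = -17/50000 rad
Superposition: θ = Σ θ_i = -1061/1250000 rad ≈ -0.000849 rad

θ(8/5) = -1061/1250000 rad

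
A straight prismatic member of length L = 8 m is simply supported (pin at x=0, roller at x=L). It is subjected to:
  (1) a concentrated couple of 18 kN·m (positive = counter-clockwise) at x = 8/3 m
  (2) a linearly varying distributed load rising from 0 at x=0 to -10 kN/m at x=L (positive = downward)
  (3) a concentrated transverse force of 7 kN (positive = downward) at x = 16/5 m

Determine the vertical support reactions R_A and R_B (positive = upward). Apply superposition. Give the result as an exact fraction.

Load 1 — applied couple M₀=18 kN·m at a=8/3 m (b=L-a=16/3):
  R_A = M₀/L = 18/8 = 9/4 kN
  R_B = -M₀/L = -18/8 = -9/4 kN
Load 2 — triangular load w₀=-10 kN/m (0→w₀ over full span):
  R_A = w₀L/6 = (-10)·8/6 = -40/3 kN
  R_B = w₀L/3 = (-10)·8/3 = -80/3 kN
Load 3 — point force P=7 kN at a=16/5 m (b=L-a=24/5):
  R_A = Pb/L = 7·(24/5)/8 = 21/5 kN
  R_B = Pa/L = 7·(16/5)/8 = 14/5 kN
Superposition: R_A = -413/60 kN, R_B = -1567/60 kN

R_A = -413/60 kN, R_B = -1567/60 kN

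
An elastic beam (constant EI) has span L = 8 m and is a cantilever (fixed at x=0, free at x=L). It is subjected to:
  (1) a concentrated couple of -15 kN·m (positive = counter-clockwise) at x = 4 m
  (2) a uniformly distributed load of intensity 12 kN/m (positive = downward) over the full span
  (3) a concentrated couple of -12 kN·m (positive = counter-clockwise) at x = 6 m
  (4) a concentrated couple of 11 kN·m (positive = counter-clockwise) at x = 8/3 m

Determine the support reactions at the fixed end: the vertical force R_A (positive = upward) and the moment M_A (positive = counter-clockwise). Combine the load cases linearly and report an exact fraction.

Load 1 — applied couple M₀=-15 kN·m at a=4 m (b=L-a=4):
  R_A = 0 kN
  M_A = -M₀ = -(-15) = 15 kN·m
Load 2 — uniform load w=12 kN/m over full span:
  R_A = wL = 12·8 = 96 kN
  M_A = wL²/2 = 12·8²/2 = 384 kN·m
Load 3 — applied couple M₀=-12 kN·m at a=6 m (b=L-a=2):
  R_A = 0 kN
  M_A = -M₀ = -(-12) = 12 kN·m
Load 4 — applied couple M₀=11 kN·m at a=8/3 m (b=L-a=16/3):
  R_A = 0 kN
  M_A = -M₀ = -11 kN·m
Superposition: R_A = 96 kN, M_A = 400 kN·m

R_A = 96 kN, M_A = 400 kN·m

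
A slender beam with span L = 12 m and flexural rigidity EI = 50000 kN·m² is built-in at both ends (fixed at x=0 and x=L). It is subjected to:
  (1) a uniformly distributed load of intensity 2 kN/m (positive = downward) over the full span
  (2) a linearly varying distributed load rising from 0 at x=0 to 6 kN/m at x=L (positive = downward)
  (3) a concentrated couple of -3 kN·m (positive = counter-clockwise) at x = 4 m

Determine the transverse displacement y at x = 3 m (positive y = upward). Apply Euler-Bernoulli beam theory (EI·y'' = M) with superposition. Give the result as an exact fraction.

y(3) = -11541/4000000 m

Load 1 — uniform load w=2 kN/m over full span:
  y_1 = -wx²(L-x)²/(24EI) = -2·3²·(12-3)²/(24·50000) = -243/200000 m
Load 2 — triangular load w₀=6 kN/m (0→w₀ over full span):
  y_2 = -w₀x²(L-x)²(x+2L)/(120LEI) = -6·3²·(12-3)²·(3+2·12)/(120·12·50000) = -6561/4000000 m
Load 3 — applied couple M₀=-3 kN·m at a=4 m (b=L-a=8):
  y_3 = (R_Ax³/6 - M_Ax²/2)/EI  [x≤a] with R_A=-1/3, M_A=0 = ((-1/3)·3³/6 - 0·3²/2)/50000 = -3/100000 m
Superposition: y = Σ y_i = -11541/4000000 m ≈ -0.002885 m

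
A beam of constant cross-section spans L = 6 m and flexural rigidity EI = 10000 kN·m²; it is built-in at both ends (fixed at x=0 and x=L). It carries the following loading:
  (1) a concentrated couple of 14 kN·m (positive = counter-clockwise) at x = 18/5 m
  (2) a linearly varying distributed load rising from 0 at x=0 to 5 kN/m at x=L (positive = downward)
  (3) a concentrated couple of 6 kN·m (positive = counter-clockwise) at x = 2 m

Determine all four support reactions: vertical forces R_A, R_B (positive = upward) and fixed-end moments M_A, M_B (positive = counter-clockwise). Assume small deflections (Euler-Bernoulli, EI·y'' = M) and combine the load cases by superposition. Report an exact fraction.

R_A = 1379/150 kN, M_A = 262/25 kN·m, R_B = 871/150 kN, M_B = -133/25 kN·m

Load 1 — applied couple M₀=14 kN·m at a=18/5 m (b=L-a=12/5):
  R_A = 6M₀ab/L³ = 6·14·(18/5)·(12/5)/6³ = 84/25 kN
  M_A = M₀b(2a-b)/L² = 14·(12/5)·(2·(18/5)-(12/5))/6² = 112/25 kN·m
  R_B = -6M₀ab/L³ = -6·14·(18/5)·(12/5)/6³ = -84/25 kN
  M_B = M₀a(2b-a)/L² = 14·(18/5)·(2·(12/5)-(18/5))/6² = 42/25 kN·m
Load 2 — triangular load w₀=5 kN/m (0→w₀ over full span):
  R_A = 3w₀L/20 = 3·5·6/20 = 9/2 kN
  M_A = w₀L²/30 = 5·6²/30 = 6 kN·m
  R_B = 7w₀L/20 = 7·5·6/20 = 21/2 kN
  M_B = -w₀L²/20 = -5·6²/20 = -9 kN·m
Load 3 — applied couple M₀=6 kN·m at a=2 m (b=L-a=4):
  R_A = 6M₀ab/L³ = 6·6·2·4/6³ = 4/3 kN
  M_A = M₀b(2a-b)/L² = 6·4·(2·2-4)/6² = 0 kN·m
  R_B = -6M₀ab/L³ = -6·6·2·4/6³ = -4/3 kN
  M_B = M₀a(2b-a)/L² = 6·2·(2·4-2)/6² = 2 kN·m
Superposition: R_A = 1379/150 kN, M_A = 262/25 kN·m, R_B = 871/150 kN, M_B = -133/25 kN·m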